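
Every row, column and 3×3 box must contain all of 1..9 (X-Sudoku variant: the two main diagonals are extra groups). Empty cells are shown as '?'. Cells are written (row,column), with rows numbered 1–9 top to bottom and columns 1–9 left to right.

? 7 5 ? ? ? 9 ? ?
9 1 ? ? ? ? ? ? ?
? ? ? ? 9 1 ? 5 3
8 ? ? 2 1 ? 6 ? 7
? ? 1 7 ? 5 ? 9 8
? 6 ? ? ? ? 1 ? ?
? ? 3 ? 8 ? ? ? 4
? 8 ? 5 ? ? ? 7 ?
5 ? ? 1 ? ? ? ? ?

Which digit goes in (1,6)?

6

(7,7) = 5 (sole candidate).
(2,5) = 5 (hidden single in row 2).
(3,7) = 7 (hidden single in row 3).
(2,6) = 7 (hidden single in row 2).
(2,4) = 3 (hidden single in row 2).
(1,1) = 3 (hidden single in row 1).
(4,2) = 5 (hidden single in row 4).
(4,8) = 3 (hidden single in row 4).
(5,2) = 3 (hidden single in row 5).
(5,5) = 6 (hidden single in row 5).
(9,9) = 9 (sole candidate).
(6,5) = 3 (hidden single in row 6).
(6,9) = 5 (hidden single in row 6).
(6,6) = 8 (hidden single in row 6).
(3,3) = 4 (sole candidate).
(4,3) = 9 (sole candidate).
(4,6) = 4 (sole candidate).
(6,4) = 9 (sole candidate).
(7,4) = 6 (sole candidate).
(2,8) = 2 (sole candidate).
(2,9) = 6 (sole candidate).
(3,2) = 2 (sole candidate).
(3,4) = 8 (sole candidate).
(6,8) = 4 (sole candidate).
(7,2) = 9 (sole candidate).
(7,6) = 2 (sole candidate).
(7,8) = 1 (sole candidate).
(8,5) = 4 (sole candidate).
(8,9) = 2 (sole candidate).
(9,2) = 4 (sole candidate).
(9,5) = 7 (sole candidate).
(9,6) = 3 (sole candidate).
(9,7) = 8 (sole candidate).
(9,8) = 6 (sole candidate).
(1,4) = 4 (sole candidate).
(1,5) = 2 (sole candidate).
(1,6) = 6: row 1 has {2,3,4,5,7,9}; col 6 has {1,2,3,4,5,7,8}; box has {1,2,3,4,5,7,8,9} → only 6 remains.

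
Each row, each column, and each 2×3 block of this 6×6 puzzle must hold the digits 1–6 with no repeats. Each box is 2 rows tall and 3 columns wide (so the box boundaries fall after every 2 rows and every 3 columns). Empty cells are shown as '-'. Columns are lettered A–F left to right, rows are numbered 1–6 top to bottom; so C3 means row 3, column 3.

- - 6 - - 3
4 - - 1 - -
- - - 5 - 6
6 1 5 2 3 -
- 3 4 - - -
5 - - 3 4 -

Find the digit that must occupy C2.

D1 = 4: row 1 has {3,6}; col 4 has {1,2,3,5}; box has {1,3} → only 4 remains.
E3 = 1: row 3 has {5,6}; col 5 has {3,4}; box has {2,3,5,6} → only 1 remains.
F4 = 4: row 4 has {1,2,3,5,6}; col 6 has {3,6}; box has {1,2,3,5,6} → only 4 remains.
D5 = 6: row 5 has {3,4}; col 4 has {1,2,3,4,5}; box has {3,4} → only 6 remains.
A1 = 1: in row 1, 1 can only go here (every other open cell in that row sees a 1).
A5 = 2: row 5 has {3,4,6}; col 1 has {1,4,5,6}; box has {3,4,5} → only 2 remains.
E5 = 5: row 5 has {2,3,4,6}; col 5 has {1,3,4}; box has {3,4,6} → only 5 remains.
F5 = 1: row 5 has {2,3,4,5,6}; col 6 has {3,4,6}; box has {3,4,5,6} → only 1 remains.
B6 = 6: row 6 has {3,4,5}; col 2 has {1,3}; box has {2,3,4,5} → only 6 remains.
C6 = 1: row 6 has {3,4,5,6}; col 3 has {4,5,6}; box has {2,3,4,5,6} → only 1 remains.
F6 = 2: row 6 has {1,3,4,5,6}; col 6 has {1,3,4,6}; box has {1,3,4,5,6} → only 2 remains.
E1 = 2: row 1 has {1,3,4,6}; col 5 has {1,3,4,5}; box has {1,3,4} → only 2 remains.
E2 = 6: row 2 has {1,4}; col 5 has {1,2,3,4,5}; box has {1,2,3,4} → only 6 remains.
F2 = 5: row 2 has {1,4,6}; col 6 has {1,2,3,4,6}; box has {1,2,3,4,6} → only 5 remains.
A3 = 3: row 3 has {1,5,6}; col 1 has {1,2,4,5,6}; box has {1,5,6} → only 3 remains.
C3 = 2: row 3 has {1,3,5,6}; col 3 has {1,4,5,6}; box has {1,3,5,6} → only 2 remains.
B1 = 5: row 1 has {1,2,3,4,6}; col 2 has {1,3,6}; box has {1,4,6} → only 5 remains.
B2 = 2: row 2 has {1,4,5,6}; col 2 has {1,3,5,6}; box has {1,4,5,6} → only 2 remains.
C2 = 3: row 2 has {1,2,4,5,6}; col 3 has {1,2,4,5,6}; box has {1,2,4,5,6} → only 3 remains.

3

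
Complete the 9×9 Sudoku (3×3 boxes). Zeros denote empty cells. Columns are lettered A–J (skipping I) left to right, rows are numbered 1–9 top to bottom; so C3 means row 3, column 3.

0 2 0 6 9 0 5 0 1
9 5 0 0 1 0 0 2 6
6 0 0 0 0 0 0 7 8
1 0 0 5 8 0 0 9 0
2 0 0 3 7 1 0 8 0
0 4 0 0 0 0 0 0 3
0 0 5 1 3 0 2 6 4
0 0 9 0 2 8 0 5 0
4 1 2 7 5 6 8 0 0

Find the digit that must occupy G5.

B3 = 3: row 3 has {6,7,8}; col 2 has {1,2,4,5}; box has {2,5,6,9} → only 3 remains.
E3 = 4: row 3 has {3,6,7,8}; col 5 has {1,2,3,5,7,8,9}; box has {1,6,9} → only 4 remains.
G3 = 9: row 3 has {3,4,6,7,8}; col 7 has {2,5,8}; box has {1,2,5,6,7,8} → only 9 remains.
C5 = 6: row 5 has {1,2,3,7,8}; col 3 has {2,5,9}; box has {1,2,4} → only 6 remains.
G5 = 4: row 5 has {1,2,3,6,7,8}; col 7 has {2,5,8,9}; box has {3,8,9} → only 4 remains.

4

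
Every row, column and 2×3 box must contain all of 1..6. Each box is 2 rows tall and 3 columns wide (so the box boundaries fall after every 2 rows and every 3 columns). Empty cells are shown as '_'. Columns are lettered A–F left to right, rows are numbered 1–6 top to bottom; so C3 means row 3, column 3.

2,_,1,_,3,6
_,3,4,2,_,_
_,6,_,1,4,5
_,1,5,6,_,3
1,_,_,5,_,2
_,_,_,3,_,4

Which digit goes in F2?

B1 = 5 (sole candidate).
D1 = 4 (sole candidate).
A2 = 6 (sole candidate).
F2 = 1: row 2 has {2,3,4,6}; col 6 has {2,3,4,5,6}; box has {2,3,4,6} → only 1 remains.

1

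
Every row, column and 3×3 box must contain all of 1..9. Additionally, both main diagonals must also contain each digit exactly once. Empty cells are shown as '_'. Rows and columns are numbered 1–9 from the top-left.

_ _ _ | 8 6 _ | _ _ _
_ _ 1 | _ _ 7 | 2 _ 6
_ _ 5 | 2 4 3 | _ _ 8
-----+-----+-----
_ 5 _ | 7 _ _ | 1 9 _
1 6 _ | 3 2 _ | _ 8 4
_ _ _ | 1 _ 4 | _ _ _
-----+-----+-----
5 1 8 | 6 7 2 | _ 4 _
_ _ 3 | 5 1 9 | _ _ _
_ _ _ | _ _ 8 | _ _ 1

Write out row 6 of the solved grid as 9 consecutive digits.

row 2, column 4 = 9: row 2 has {1,2,6,7}; col 4 has {1,2,3,5,6,7,8}; box has {2,3,4,6,7,8} → only 9 remains.
row 2, column 5 = 5: row 2 has {1,2,6,7,9}; col 5 has {1,2,4,6,7}; box has {2,3,4,6,7,8,9} → only 5 remains.
row 2, column 8 = 3: row 2 has {1,2,5,6,7,9}; col 8 has {4,8,9}; box has {2,6,8}; anti-diagonal has {1,2,8} → only 3 remains.
row 4, column 5 = 8: row 4 has {1,5,7,9}; col 5 has {1,2,4,5,6,7}; box has {1,2,3,4,7} → only 8 remains.
row 4, column 6 = 6: row 4 has {1,5,7,8,9}; col 6 has {2,3,4,7,8,9}; box has {1,2,3,4,7,8}; anti-diagonal has {1,2,3,8} → only 6 remains.
row 5, column 6 = 5: row 5 has {1,2,3,4,6,8}; col 6 has {2,3,4,6,7,8,9}; box has {1,2,3,4,6,7,8} → only 5 remains.
row 5, column 7 = 7: row 5 has {1,2,3,4,5,6,8}; col 7 has {1,2}; box has {1,4,8,9} → only 7 remains.
row 6, column 5 = 9: row 6 has {1,4}; col 5 has {1,2,4,5,6,7,8}; box has {1,2,3,4,5,6,7,8} → only 9 remains.
row 8, column 8 = 6: row 8 has {1,3,5,9}; col 8 has {3,4,8,9}; box has {1,4}; main diagonal has {1,2,4,5,7} → only 6 remains.
row 9, column 4 = 4: row 9 has {1,8}; col 4 has {1,2,3,5,6,7,8,9}; box has {1,2,5,6,7,8,9} → only 4 remains.
row 9, column 5 = 3: row 9 has {1,4,8}; col 5 has {1,2,4,5,6,7,8,9}; box has {1,2,4,5,6,7,8,9} → only 3 remains.
row 1, column 6 = 1: row 1 has {6,8}; col 6 has {2,3,4,5,6,7,8,9}; box has {2,3,4,5,6,7,8,9} → only 1 remains.
row 2, column 2 = 8: row 2 has {1,2,3,5,6,7,9}; col 2 has {1,5,6}; box has {1,5}; main diagonal has {1,2,4,5,6,7} → only 8 remains.
row 3, column 7 = 9: row 3 has {2,3,4,5,8}; col 7 has {1,2,7}; box has {2,3,6,8}; anti-diagonal has {1,2,3,6,8} → only 9 remains.
row 5, column 3 = 9: row 5 has {1,2,3,4,5,6,7,8}; col 3 has {1,3,5,8}; box has {1,5,6} → only 9 remains.
row 7, column 7 = 3: row 7 has {1,2,4,5,6,7,8}; col 7 has {1,2,7,9}; box has {1,4,6}; main diagonal has {1,2,4,5,6,7,8} → only 3 remains.
row 7, column 9 = 9: row 7 has {1,2,3,4,5,6,7,8}; col 9 has {1,4,6,8}; box has {1,3,4,6} → only 9 remains.
row 8, column 7 = 8: row 8 has {1,3,5,6,9}; col 7 has {1,2,3,7,9}; box has {1,3,4,6,9} → only 8 remains.
row 9, column 1 = 7: row 9 has {1,3,4,8}; col 1 has {1,5}; box has {1,3,5,8}; anti-diagonal has {1,2,3,6,8,9} → only 7 remains.
row 9, column 7 = 5: row 9 has {1,3,4,7,8}; col 7 has {1,2,3,7,8,9}; box has {1,3,4,6,8,9} → only 5 remains.
row 9, column 8 = 2: row 9 has {1,3,4,5,7,8}; col 8 has {3,4,6,8,9}; box has {1,3,4,5,6,8,9} → only 2 remains.
row 1, column 1 = 9: row 1 has {1,6,8}; col 1 has {1,5,7}; box has {1,5,8}; main diagonal has {1,2,3,4,5,6,7,8} → only 9 remains.
row 1, column 7 = 4: row 1 has {1,6,8,9}; col 7 has {1,2,3,5,7,8,9}; box has {2,3,6,8,9} → only 4 remains.
row 1, column 9 = 5: row 1 has {1,4,6,8,9}; col 9 has {1,4,6,8,9}; box has {2,3,4,6,8,9}; anti-diagonal has {1,2,3,6,7,8,9} → only 5 remains.
row 2, column 1 = 4: row 2 has {1,2,3,5,6,7,8,9}; col 1 has {1,5,7,9}; box has {1,5,8,9} → only 4 remains.
row 3, column 1 = 6: row 3 has {2,3,4,5,8,9}; col 1 has {1,4,5,7,9}; box has {1,4,5,8,9} → only 6 remains.
row 3, column 2 = 7: row 3 has {2,3,4,5,6,8,9}; col 2 has {1,5,6,8}; box has {1,4,5,6,8,9} → only 7 remains.
row 3, column 8 = 1: row 3 has {2,3,4,5,6,7,8,9}; col 8 has {2,3,4,6,8,9}; box has {2,3,4,5,6,8,9} → only 1 remains.
row 6, column 7 = 6: row 6 has {1,4,9}; col 7 has {1,2,3,4,5,7,8,9}; box has {1,4,7,8,9} → only 6 remains.
row 6, column 8 = 5: row 6 has {1,4,6,9}; col 8 has {1,2,3,4,6,8,9}; box has {1,4,6,7,8,9} → only 5 remains.
row 8, column 1 = 2: row 8 has {1,3,5,6,8,9}; col 1 has {1,4,5,6,7,9}; box has {1,3,5,7,8} → only 2 remains.
row 8, column 2 = 4: row 8 has {1,2,3,5,6,8,9}; col 2 has {1,5,6,7,8}; box has {1,2,3,5,7,8}; anti-diagonal has {1,2,3,5,6,7,8,9} → only 4 remains.
row 8, column 9 = 7: row 8 has {1,2,3,4,5,6,8,9}; col 9 has {1,4,5,6,8,9}; box has {1,2,3,4,5,6,8,9} → only 7 remains.
row 9, column 2 = 9: row 9 has {1,2,3,4,5,7,8}; col 2 has {1,4,5,6,7,8}; box has {1,2,3,4,5,7,8} → only 9 remains.
row 9, column 3 = 6: row 9 has {1,2,3,4,5,7,8,9}; col 3 has {1,3,5,8,9}; box has {1,2,3,4,5,7,8,9} → only 6 remains.
row 1, column 3 = 2: row 1 has {1,4,5,6,8,9}; col 3 has {1,3,5,6,8,9}; box has {1,4,5,6,7,8,9} → only 2 remains.
row 1, column 8 = 7: row 1 has {1,2,4,5,6,8,9}; col 8 has {1,2,3,4,5,6,8,9}; box has {1,2,3,4,5,6,8,9} → only 7 remains.
row 4, column 1 = 3: row 4 has {1,5,6,7,8,9}; col 1 has {1,2,4,5,6,7,9}; box has {1,5,6,9} → only 3 remains.
row 4, column 3 = 4: row 4 has {1,3,5,6,7,8,9}; col 3 has {1,2,3,5,6,8,9}; box has {1,3,5,6,9} → only 4 remains.
row 4, column 9 = 2: row 4 has {1,3,4,5,6,7,8,9}; col 9 has {1,4,5,6,7,8,9}; box has {1,4,5,6,7,8,9} → only 2 remains.
row 6, column 1 = 8: row 6 has {1,4,5,6,9}; col 1 has {1,2,3,4,5,6,7,9}; box has {1,3,4,5,6,9} → only 8 remains.
row 6, column 2 = 2: row 6 has {1,4,5,6,8,9}; col 2 has {1,4,5,6,7,8,9}; box has {1,3,4,5,6,8,9} → only 2 remains.
row 6, column 3 = 7: row 6 has {1,2,4,5,6,8,9}; col 3 has {1,2,3,4,5,6,8,9}; box has {1,2,3,4,5,6,8,9} → only 7 remains.
row 6, column 9 = 3: row 6 has {1,2,4,5,6,7,8,9}; col 9 has {1,2,4,5,6,7,8,9}; box has {1,2,4,5,6,7,8,9} → only 3 remains.

827194653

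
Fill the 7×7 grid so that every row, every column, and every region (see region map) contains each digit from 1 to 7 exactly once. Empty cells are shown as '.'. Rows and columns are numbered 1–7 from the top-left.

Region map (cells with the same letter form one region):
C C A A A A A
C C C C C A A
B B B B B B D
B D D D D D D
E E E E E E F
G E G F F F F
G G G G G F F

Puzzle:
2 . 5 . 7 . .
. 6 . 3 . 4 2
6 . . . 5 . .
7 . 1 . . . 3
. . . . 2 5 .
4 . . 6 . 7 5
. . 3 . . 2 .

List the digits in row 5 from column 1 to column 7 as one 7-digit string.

r1c4 = 1: row 1 has {2,5,7}; col 4 has {3,6}; region has {2,4,5,7} → only 1 remains.
r1c7 = 6: row 1 has {1,2,5,7}; col 7 has {2,3,5}; region has {1,2,4,5,7} → only 6 remains.
r2c3 = 7: row 2 has {2,3,4,6}; col 3 has {1,3,5}; region has {2,3,6} → only 7 remains.
r2c5 = 1: row 2 has {2,3,4,6,7}; col 5 has {2,5,7}; region has {2,3,6,7} → only 1 remains.
r4c6 = 6: row 4 has {1,3,7}; col 6 has {2,4,5,7}; region has {1,3} → only 6 remains.
r6c3 = 2: row 6 has {4,5,6,7}; col 3 has {1,3,5,7}; region has {3,4} → only 2 remains.
r6c5 = 3: row 6 has {2,4,5,6,7}; col 5 has {1,2,5,7}; region has {2,5,6,7} → only 3 remains.
r7c5 = 6: row 7 has {2,3}; col 5 has {1,2,3,5,7}; region has {2,3,4} → only 6 remains.
r1c2 = 4: row 1 has {1,2,5,6,7}; col 2 has {6}; region has {1,2,3,6,7} → only 4 remains.
r1c6 = 3: row 1 has {1,2,4,5,6,7}; col 6 has {2,4,5,6,7}; region has {1,2,4,5,6,7} → only 3 remains.
r2c1 = 5: row 2 has {1,2,3,4,6,7}; col 1 has {2,4,6,7}; region has {1,2,3,4,6,7} → only 5 remains.
r3c3 = 4: row 3 has {5,6}; col 3 has {1,2,3,5,7}; region has {5,6,7} → only 4 remains.
r3c4 = 2: row 3 has {4,5,6}; col 4 has {1,3,6}; region has {4,5,6,7} → only 2 remains.
r3c6 = 1: row 3 has {2,4,5,6}; col 6 has {2,3,4,5,6,7}; region has {2,4,5,6,7} → only 1 remains.
r3c7 = 7: row 3 has {1,2,4,5,6}; col 7 has {2,3,5,6}; region has {1,3,6} → only 7 remains.
r4c5 = 4: row 4 has {1,3,6,7}; col 5 has {1,2,3,5,6,7}; region has {1,3,6,7} → only 4 remains.
r5c3 = 6: row 5 has {2,5}; col 3 has {1,2,3,4,5,7}; region has {2,5} → only 6 remains.
r6c2 = 1: row 6 has {2,3,4,5,6,7}; col 2 has {4,6}; region has {2,5,6} → only 1 remains.
r7c1 = 1: row 7 has {2,3,6}; col 1 has {2,4,5,6,7}; region has {2,3,4,6} → only 1 remains.
r7c7 = 4: row 7 has {1,2,3,6}; col 7 has {2,3,5,6,7}; region has {2,3,5,6,7} → only 4 remains.
r3c2 = 3: row 3 has {1,2,4,5,6,7}; col 2 has {1,4,6}; region has {1,2,4,5,6,7} → only 3 remains.
r4c4 = 5: row 4 has {1,3,4,6,7}; col 4 has {1,2,3,6}; region has {1,3,4,6,7} → only 5 remains.
r5c1 = 3: row 5 has {2,5,6}; col 1 has {1,2,4,5,6,7}; region has {1,2,5,6} → only 3 remains.
r5c2 = 7: row 5 has {2,3,5,6}; col 2 has {1,3,4,6}; region has {1,2,3,5,6} → only 7 remains.
r5c4 = 4: row 5 has {2,3,5,6,7}; col 4 has {1,2,3,5,6}; region has {1,2,3,5,6,7} → only 4 remains.
r5c7 = 1: row 5 has {2,3,4,5,6,7}; col 7 has {2,3,4,5,6,7}; region has {2,3,4,5,6,7} → only 1 remains.

3764251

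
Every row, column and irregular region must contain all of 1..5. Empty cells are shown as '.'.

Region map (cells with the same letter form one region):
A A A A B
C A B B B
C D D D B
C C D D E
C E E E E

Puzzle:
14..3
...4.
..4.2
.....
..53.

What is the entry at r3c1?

r1c3 = 2: row 1 has {1,3,4}; col 3 has {4,5}; region has {1,4} → only 2 remains.
r1c4 = 5: row 1 has {1,2,3,4}; col 4 has {3,4}; region has {1,2,4} → only 5 remains.
r2c2 = 3: row 2 has {4}; col 2 has {4}; region has {1,2,4,5} → only 3 remains.
r2c3 = 1: row 2 has {3,4}; col 3 has {2,4,5}; region has {2,3,4} → only 1 remains.
r2c5 = 5: row 2 has {1,3,4}; col 5 has {2,3}; region has {1,2,3,4} → only 5 remains.
r3c4 = 1: row 3 has {2,4}; col 4 has {3,4,5}; region has {4} → only 1 remains.
r4c3 = 3: row 4 has {}; col 3 has {1,2,4,5}; region has {1,4} → only 3 remains.
r4c4 = 2: row 4 has {3}; col 4 has {1,3,4,5}; region has {1,3,4} → only 2 remains.
r2c1 = 2: row 2 has {1,3,4,5}; col 1 has {1}; region has {} → only 2 remains.
r3c2 = 5: row 3 has {1,2,4}; col 2 has {3,4}; region has {1,2,3,4} → only 5 remains.
r4c2 = 1: row 4 has {2,3}; col 2 has {3,4,5}; region has {2} → only 1 remains.
r4c5 = 4: row 4 has {1,2,3}; col 5 has {2,3,5}; region has {3,5} → only 4 remains.
r5c1 = 4: row 5 has {3,5}; col 1 has {1,2}; region has {1,2} → only 4 remains.
r5c2 = 2: row 5 has {3,4,5}; col 2 has {1,3,4,5}; region has {3,4,5} → only 2 remains.
r5c5 = 1: row 5 has {2,3,4,5}; col 5 has {2,3,4,5}; region has {2,3,4,5} → only 1 remains.
r3c1 = 3: row 3 has {1,2,4,5}; col 1 has {1,2,4}; region has {1,2,4} → only 3 remains.

3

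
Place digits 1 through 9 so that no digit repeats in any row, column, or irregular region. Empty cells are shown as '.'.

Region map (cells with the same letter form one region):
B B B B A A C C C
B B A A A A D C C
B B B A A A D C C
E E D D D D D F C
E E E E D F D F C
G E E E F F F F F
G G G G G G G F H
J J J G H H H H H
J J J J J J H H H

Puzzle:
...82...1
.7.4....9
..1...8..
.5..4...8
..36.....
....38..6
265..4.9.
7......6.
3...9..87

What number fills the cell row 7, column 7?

row 7, column 9 = 3: row 7 has {2,4,5,6,9}; col 9 has {1,6,7,8,9}; region has {6,7,8} → only 3 remains.
row 7, column 5 = 8: in row 7, 8 can only go here (every other open cell in that row sees an 8).
row 2, column 3 = 8: in row 2, 8 can only go here (every other open cell in that row sees an 8).
row 8, column 4 = 3: in row 8, 3 can only go here (every other open cell in that row sees a 3).
row 8, column 2 = 8: in row 8, 8 can only go here (every other open cell in that row sees an 8).
row 5, column 1 = 8: in row 5, 8 can only go here (every other open cell in that row sees an 8).
row 3, column 2 = 2: in region B, 2 can only go here (every other open cell in that region sees a 2).
row 1, column 2 = 3: in column 2, 3 can only go here (every other open cell in that column sees a 3).
row 1, column 7 = 6: in region C, 6 can only go here (every other open cell in that region sees a 6).
row 6, column 1 = 9: in region G, 9 can only go here (every other open cell in that region sees a 9).
row 4, column 1 = 1: row 4 has {4,5,8}; col 1 has {2,3,7,8,9}; region has {3,5,6,8} → only 1 remains.
row 6, column 2 = 4: row 6 has {3,6,8,9}; col 2 has {2,3,5,6,7,8}; region has {1,3,5,6,8} → only 4 remains.
row 9, column 2 = 1: row 9 has {3,7,8,9}; col 2 has {2,3,4,5,6,7,8}; region has {3,7,8,9} → only 1 remains.
row 5, column 2 = 9: row 5 has {3,6,8}; col 2 has {1,2,3,4,5,6,7,8}; region has {1,3,4,5,6,8} → only 9 remains.
row 7, column 4 = 1: in column 4, 1 can only go here (every other open cell in that column sees a 1).
row 7, column 7 = 7: row 7 has {1,2,3,4,5,6,8,9}; col 7 has {6,8}; region has {1,2,3,4,5,6,8,9} → only 7 remains.

7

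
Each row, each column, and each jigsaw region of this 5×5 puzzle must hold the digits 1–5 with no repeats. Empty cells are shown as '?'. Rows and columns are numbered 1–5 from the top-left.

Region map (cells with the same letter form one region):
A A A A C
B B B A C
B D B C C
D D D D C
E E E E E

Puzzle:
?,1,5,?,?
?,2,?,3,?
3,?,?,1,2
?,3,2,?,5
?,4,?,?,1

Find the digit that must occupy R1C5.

R2C5 = 4 (sole candidate).
R3C2 = 5 (sole candidate).
R3C3 = 4 (sole candidate).
R4C4 = 4 (sole candidate).
R5C3 = 3 (sole candidate).
R1C4 = 2 (sole candidate).
R1C5 = 3: row 1 has {1,2,5}; col 5 has {1,2,4,5}; region has {1,2,4,5} → only 3 remains.

3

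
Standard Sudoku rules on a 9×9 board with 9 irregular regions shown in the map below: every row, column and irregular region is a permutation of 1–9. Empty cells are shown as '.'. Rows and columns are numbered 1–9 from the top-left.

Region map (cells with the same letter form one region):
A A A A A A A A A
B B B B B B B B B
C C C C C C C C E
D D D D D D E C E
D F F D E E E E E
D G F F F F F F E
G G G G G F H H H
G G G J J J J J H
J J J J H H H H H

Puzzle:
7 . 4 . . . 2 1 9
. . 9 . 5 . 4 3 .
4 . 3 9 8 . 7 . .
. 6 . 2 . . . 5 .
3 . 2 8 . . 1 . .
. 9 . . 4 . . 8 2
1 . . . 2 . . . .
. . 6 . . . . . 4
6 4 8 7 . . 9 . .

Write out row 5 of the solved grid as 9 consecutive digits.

352897146

R4C1 = 9 (sole candidate).
R6C1 = 5 (sole candidate).
R8C1 = 8 (sole candidate).
R9C8 = 2 (sole candidate).
R2C1 = 2 (sole candidate).
R3C8 = 6 (sole candidate).
R3C9 = 5 (sole candidate).
R7C8 = 7 (sole candidate).
R8C8 = 9 (sole candidate).
R5C8 = 4: row 5 has {1,2,3,8}; col 8 has {1,2,3,5,6,7,8,9}; region has {1,2,5} → only 4 remains.
R7C3 = 5 (sole candidate).
R7C2 = 3 (sole candidate).
R7C4 = 4 (sole candidate).
R8C2 = 7 (sole candidate).
R5C2 = 5: row 5 has {1,2,3,4,8}; col 2 has {3,4,6,7,9}; region has {2,4,8} → only 5 remains.
R1C2 = 8 (sole candidate).
R2C2 = 1 (sole candidate).
R2C4 = 6 (sole candidate).
R3C2 = 2 (sole candidate).
R3C6 = 1 (sole candidate).
R4C6 = 4 (hidden single in row 4).
R7C6 = 9 (hidden single in row 7).
R5C5 = 9: in row 5, 9 can only go here (every other open cell in that row sees a 9).
R8C6 = 2 (hidden single in row 8).
R9C6 = 5 (hidden single in row 9).
R1C4 = 5 (hidden single in row 1).
R8C7 = 5 (hidden single in row 8).
R1C5 = 6 (hidden single in column 5).
R4C5 = 7 (hidden single in column 5).
R1C6 = 3 (sole candidate).
R4C3 = 1 (sole candidate).
R6C3 = 7 (sole candidate).
R6C6 = 6 (sole candidate).
R6C7 = 3 (sole candidate).
R4C7 = 8 (sole candidate).
R4C9 = 3 (sole candidate).
R5C6 = 7: row 5 has {1,2,3,4,5,8,9}; col 6 has {1,2,3,4,5,6,9}; region has {1,2,3,4,5,8,9} → only 7 remains.
R5C9 = 6: row 5 has {1,2,3,4,5,7,8,9}; col 9 has {2,3,4,5,9}; region has {1,2,3,4,5,7,8,9} → only 6 remains.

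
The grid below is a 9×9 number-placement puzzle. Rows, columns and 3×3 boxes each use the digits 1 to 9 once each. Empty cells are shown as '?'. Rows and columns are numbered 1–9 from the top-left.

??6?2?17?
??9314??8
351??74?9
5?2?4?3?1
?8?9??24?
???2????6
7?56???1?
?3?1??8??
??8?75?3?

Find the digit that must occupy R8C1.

6

R1C2 = 4 (sole candidate).
R2C1 = 2 (sole candidate).
R2C2 = 7 (sole candidate).
R3C4 = 8 (sole candidate).
R3C5 = 6 (sole candidate).
R3C8 = 2 (sole candidate).
R4C4 = 7 (sole candidate).
R7C7 = 9 (sole candidate).
R8C3 = 4 (sole candidate).
R8C5 = 9 (sole candidate).
R8C6 = 2 (sole candidate).
R9C4 = 4 (sole candidate).
R9C7 = 6 (sole candidate).
R9C9 = 2 (sole candidate).
R1C1 = 8 (sole candidate).
R1C4 = 5 (sole candidate).
R1C6 = 9 (sole candidate).
R1C9 = 3 (sole candidate).
R2C7 = 5 (sole candidate).
R2C8 = 6 (sole candidate).
R6C7 = 7 (sole candidate).
R7C2 = 2 (sole candidate).
R7C9 = 4 (sole candidate).
R8C1 = 6: row 8 has {1,2,3,4,8,9}; col 1 has {2,3,5,7,8}; box has {2,3,4,5,7,8} → only 6 remains.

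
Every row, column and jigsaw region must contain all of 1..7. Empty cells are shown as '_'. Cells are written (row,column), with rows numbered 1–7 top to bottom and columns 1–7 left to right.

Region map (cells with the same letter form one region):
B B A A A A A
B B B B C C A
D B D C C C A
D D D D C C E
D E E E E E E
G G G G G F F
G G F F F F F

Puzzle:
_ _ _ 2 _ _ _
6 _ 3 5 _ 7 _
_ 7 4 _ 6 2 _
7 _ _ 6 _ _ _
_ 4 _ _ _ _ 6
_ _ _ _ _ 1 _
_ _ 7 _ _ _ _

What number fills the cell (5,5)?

(1,2) = 1: row 1 has {2}; col 2 has {4,7}; region has {3,5,6,7} → only 1 remains.
(2,2) = 2: row 2 has {3,5,6,7}; col 2 has {1,4,7}; region has {1,3,5,6,7} → only 2 remains.
(1,1) = 4: row 1 has {1,2}; col 1 has {6,7}; region has {1,2,3,5,6,7} → only 4 remains.
(7,1) = 1: in row 7, 1 can only go here (every other open cell in that row sees a 1).
(1,7) = 7: in column 7, 7 can only go here (every other open cell in that column sees a 7).
(2,7) = 4: in region A, 4 can only go here (every other open cell in that region sees a 4).
(2,5) = 1: row 2 has {2,3,4,5,6,7}; col 5 has {6}; region has {2,6,7} → only 1 remains.
(3,4) = 3: row 3 has {2,4,6,7}; col 4 has {2,5,6}; region has {1,2,6,7} → only 3 remains.
(7,4) = 4: row 7 has {1,7}; col 4 has {2,3,5,6}; region has {1,7} → only 4 remains.
(3,1) = 5: row 3 has {2,3,4,6,7}; col 1 has {1,4,6,7}; region has {4,6,7} → only 5 remains.
(3,7) = 1: row 3 has {2,3,4,5,6,7}; col 7 has {4,6,7}; region has {2,4,7} → only 1 remains.
(4,2) = 3: row 4 has {6,7}; col 2 has {1,2,4,7}; region has {4,5,6,7} → only 3 remains.
(5,1) = 2: row 5 has {4,6}; col 1 has {1,4,5,6,7}; region has {3,4,5,6,7} → only 2 remains.
(6,1) = 3: row 6 has {1}; col 1 has {1,2,4,5,6,7}; region has {1} → only 3 remains.
(6,4) = 7: row 6 has {1,3}; col 4 has {2,3,4,5,6}; region has {1,3} → only 7 remains.
(4,3) = 1: row 4 has {3,6,7}; col 3 has {3,4,7}; region has {2,3,4,5,6,7} → only 1 remains.
(5,3) = 5: row 5 has {2,4,6}; col 3 has {1,3,4,7}; region has {4,6} → only 5 remains.
(5,4) = 1: row 5 has {2,4,5,6}; col 4 has {2,3,4,5,6,7}; region has {4,5,6} → only 1 remains.
(5,6) = 3: row 5 has {1,2,4,5,6}; col 6 has {1,2,7}; region has {1,4,5,6} → only 3 remains.
(1,3) = 6: row 1 has {1,2,4,7}; col 3 has {1,3,4,5,7}; region has {1,2,4,7} → only 6 remains.
(1,6) = 5: row 1 has {1,2,4,6,7}; col 6 has {1,2,3,7}; region has {1,2,4,6,7} → only 5 remains.
(4,6) = 4: row 4 has {1,3,6,7}; col 6 has {1,2,3,5,7}; region has {1,2,3,6,7} → only 4 remains.
(4,7) = 2: row 4 has {1,3,4,6,7}; col 7 has {1,4,6,7}; region has {1,3,4,5,6} → only 2 remains.
(5,5) = 7: row 5 has {1,2,3,4,5,6}; col 5 has {1,6}; region has {1,2,3,4,5,6} → only 7 remains.

7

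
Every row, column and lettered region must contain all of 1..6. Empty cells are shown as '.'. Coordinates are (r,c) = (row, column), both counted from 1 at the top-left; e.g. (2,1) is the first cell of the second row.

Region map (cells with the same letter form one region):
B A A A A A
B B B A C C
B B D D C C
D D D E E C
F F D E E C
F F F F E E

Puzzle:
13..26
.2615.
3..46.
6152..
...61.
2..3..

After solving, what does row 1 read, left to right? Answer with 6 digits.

(1,3) = 4: row 1 has {1,2,3,6}; col 3 has {5,6}; region has {1,2,3,6} → only 4 remains.
(1,4) = 5: row 1 has {1,2,3,4,6}; col 4 has {1,2,3,4,6}; region has {1,2,3,4,6} → only 5 remains.

134526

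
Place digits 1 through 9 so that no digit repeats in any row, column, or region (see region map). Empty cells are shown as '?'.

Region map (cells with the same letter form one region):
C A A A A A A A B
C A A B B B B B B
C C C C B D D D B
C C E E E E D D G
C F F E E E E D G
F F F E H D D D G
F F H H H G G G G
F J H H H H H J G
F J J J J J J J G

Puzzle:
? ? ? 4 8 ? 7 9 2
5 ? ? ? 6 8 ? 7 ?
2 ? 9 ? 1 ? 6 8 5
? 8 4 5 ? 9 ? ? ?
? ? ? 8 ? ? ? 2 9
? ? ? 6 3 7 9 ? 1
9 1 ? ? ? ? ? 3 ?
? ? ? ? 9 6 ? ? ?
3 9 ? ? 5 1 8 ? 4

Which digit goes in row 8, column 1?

row 2, column 9 = 3 (sole candidate).
row 4, column 8 = 1 (sole candidate).
row 5, column 5 = 7 (sole candidate).
row 5, column 6 = 3 (sole candidate).
row 5, column 7 = 1 (sole candidate).
row 8, column 8 = 4 (sole candidate).
row 9, column 8 = 6 (sole candidate).
row 1, column 6 = 5 (sole candidate).
row 2, column 2 = 2 (sole candidate).
row 2, column 3 = 1 (sole candidate).
row 2, column 4 = 9 (sole candidate).
row 2, column 7 = 4 (sole candidate).
row 3, column 6 = 4 (sole candidate).
row 4, column 5 = 2 (sole candidate).
row 4, column 7 = 3 (sole candidate).
row 6, column 8 = 5 (sole candidate).
row 7, column 5 = 4 (sole candidate).
row 7, column 6 = 2 (sole candidate).
row 7, column 7 = 5 (sole candidate).
row 8, column 7 = 2 (sole candidate).
row 6, column 2 = 4 (sole candidate).
row 7, column 4 = 7 (sole candidate).
row 8, column 4 = 1 (sole candidate).
row 9, column 4 = 2 (sole candidate).
row 3, column 4 = 3 (sole candidate).
row 6, column 1 = 8 (sole candidate).
row 6, column 3 = 2 (sole candidate).
row 7, column 3 = 8 (sole candidate).
row 7, column 9 = 6 (sole candidate).
row 8, column 1 = 7: row 8 has {1,2,4,6,9}; col 1 has {2,3,5,8,9}; region has {1,2,3,4,8,9} → only 7 remains.

7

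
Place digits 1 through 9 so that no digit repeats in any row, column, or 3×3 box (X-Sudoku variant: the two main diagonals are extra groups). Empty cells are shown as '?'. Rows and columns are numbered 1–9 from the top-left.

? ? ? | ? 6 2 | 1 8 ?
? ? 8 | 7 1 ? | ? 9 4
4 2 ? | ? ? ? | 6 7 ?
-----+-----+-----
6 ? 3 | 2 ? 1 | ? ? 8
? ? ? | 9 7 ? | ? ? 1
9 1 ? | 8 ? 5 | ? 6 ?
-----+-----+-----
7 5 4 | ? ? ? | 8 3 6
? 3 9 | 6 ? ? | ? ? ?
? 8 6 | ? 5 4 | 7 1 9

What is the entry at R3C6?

R1C1 = 3: row 1 has {1,2,6,8}; col 1 has {4,6,7,9}; box has {2,4,8}; main diagonal has {2,5,7,8,9} → only 3 remains.
R1C9 = 5: row 1 has {1,2,3,6,8}; col 9 has {1,4,6,8,9}; box has {1,4,6,7,8,9}; anti-diagonal has {1,3,4,6,7,8,9} → only 5 remains.
R2C1 = 5: row 2 has {1,4,7,8,9}; col 1 has {3,4,6,7,9}; box has {2,3,4,8} → only 5 remains.
R2C2 = 6: row 2 has {1,4,5,7,8,9}; col 2 has {1,2,3,5,8}; box has {2,3,4,5,8}; main diagonal has {2,3,5,7,8,9} → only 6 remains.
R2C6 = 3: row 2 has {1,4,5,6,7,8,9}; col 6 has {1,2,4,5}; box has {1,2,6,7} → only 3 remains.
R2C7 = 2: row 2 has {1,3,4,5,6,7,8,9}; col 7 has {1,6,7,8}; box has {1,4,5,6,7,8,9} → only 2 remains.
R3C3 = 1: row 3 has {2,4,6,7}; col 3 has {3,4,6,8,9}; box has {2,3,4,5,6,8}; main diagonal has {2,3,5,6,7,8,9} → only 1 remains.
R3C4 = 5: row 3 has {1,2,4,6,7}; col 4 has {2,6,7,8,9}; box has {1,2,3,6,7} → only 5 remains.
R3C9 = 3: row 3 has {1,2,4,5,6,7}; col 9 has {1,4,5,6,8,9}; box has {1,2,4,5,6,7,8,9} → only 3 remains.
R4C5 = 4: row 4 has {1,2,3,6,8}; col 5 has {1,5,6,7}; box has {1,2,5,7,8,9} → only 4 remains.
R4C8 = 5: row 4 has {1,2,3,4,6,8}; col 8 has {1,3,6,7,8,9}; box has {1,6,8} → only 5 remains.
R5C2 = 4: row 5 has {1,7,9}; col 2 has {1,2,3,5,6,8}; box has {1,3,6,9} → only 4 remains.
R5C6 = 6: row 5 has {1,4,7,9}; col 6 has {1,2,3,4,5}; box has {1,2,4,5,7,8,9} → only 6 remains.
R5C7 = 3: row 5 has {1,4,6,7,9}; col 7 has {1,2,6,7,8}; box has {1,5,6,8} → only 3 remains.
R5C8 = 2: row 5 has {1,3,4,6,7,9}; col 8 has {1,3,5,6,7,8,9}; box has {1,3,5,6,8} → only 2 remains.
R6C5 = 3: row 6 has {1,5,6,8,9}; col 5 has {1,4,5,6,7}; box has {1,2,4,5,6,7,8,9} → only 3 remains.
R6C7 = 4: row 6 has {1,3,5,6,8,9}; col 7 has {1,2,3,6,7,8}; box has {1,2,3,5,6,8} → only 4 remains.
R6C9 = 7: row 6 has {1,3,4,5,6,8,9}; col 9 has {1,3,4,5,6,8,9}; box has {1,2,3,4,5,6,8} → only 7 remains.
R7C4 = 1: row 7 has {3,4,5,6,7,8}; col 4 has {2,5,6,7,8,9}; box has {4,5,6} → only 1 remains.
R7C6 = 9: row 7 has {1,3,4,5,6,7,8}; col 6 has {1,2,3,4,5,6}; box has {1,4,5,6} → only 9 remains.
R8C7 = 5: row 8 has {3,6,9}; col 7 has {1,2,3,4,6,7,8}; box has {1,3,6,7,8,9} → only 5 remains.
R8C8 = 4: row 8 has {3,5,6,9}; col 8 has {1,2,3,5,6,7,8,9}; box has {1,3,5,6,7,8,9}; main diagonal has {1,2,3,5,6,7,8,9} → only 4 remains.
R8C9 = 2: row 8 has {3,4,5,6,9}; col 9 has {1,3,4,5,6,7,8,9}; box has {1,3,4,5,6,7,8,9} → only 2 remains.
R9C1 = 2: row 9 has {1,4,5,6,7,8,9}; col 1 has {3,4,5,6,7,9}; box has {3,4,5,6,7,8,9}; anti-diagonal has {1,3,4,5,6,7,8,9} → only 2 remains.
R9C4 = 3: row 9 has {1,2,4,5,6,7,8,9}; col 4 has {1,2,5,6,7,8,9}; box has {1,4,5,6,9} → only 3 remains.
R1C3 = 7: row 1 has {1,2,3,5,6,8}; col 3 has {1,3,4,6,8,9}; box has {1,2,3,4,5,6,8} → only 7 remains.
R1C4 = 4: row 1 has {1,2,3,5,6,7,8}; col 4 has {1,2,3,5,6,7,8,9}; box has {1,2,3,5,6,7} → only 4 remains.
R3C6 = 8: row 3 has {1,2,3,4,5,6,7}; col 6 has {1,2,3,4,5,6,9}; box has {1,2,3,4,5,6,7} → only 8 remains.

8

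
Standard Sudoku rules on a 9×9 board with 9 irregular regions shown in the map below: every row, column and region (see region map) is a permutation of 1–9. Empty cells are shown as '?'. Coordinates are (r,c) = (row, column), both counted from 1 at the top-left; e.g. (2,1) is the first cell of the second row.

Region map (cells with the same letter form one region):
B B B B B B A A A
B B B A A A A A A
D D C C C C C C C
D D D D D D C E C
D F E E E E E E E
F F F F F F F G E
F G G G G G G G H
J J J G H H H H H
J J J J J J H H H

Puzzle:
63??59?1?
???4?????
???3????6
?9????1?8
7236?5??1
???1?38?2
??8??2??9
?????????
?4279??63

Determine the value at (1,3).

(1,9) = 7 (sole candidate).
(2,9) = 5 (sole candidate).
(7,4) = 5 (sole candidate).
(8,4) = 9 (sole candidate).
(8,9) = 4 (sole candidate).
(9,7) = 5 (sole candidate).
(1,3) = 4: row 1 has {1,3,5,6,7,9}; col 3 has {2,3,8}; region has {3,5,6,9} → only 4 remains.

4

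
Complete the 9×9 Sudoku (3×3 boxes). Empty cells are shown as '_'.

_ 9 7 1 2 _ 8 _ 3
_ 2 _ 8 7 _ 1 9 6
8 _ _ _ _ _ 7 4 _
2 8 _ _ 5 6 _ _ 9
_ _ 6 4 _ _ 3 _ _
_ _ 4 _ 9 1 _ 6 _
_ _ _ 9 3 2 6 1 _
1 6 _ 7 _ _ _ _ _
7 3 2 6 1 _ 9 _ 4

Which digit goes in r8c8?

3

r1c8 = 5: row 1 has {1,2,3,7,8,9}; col 8 has {1,4,6,9}; box has {1,3,4,6,7,8,9} → only 5 remains.
r3c5 = 6: row 3 has {4,7,8}; col 5 has {1,2,3,5,7,9}; box has {1,2,7,8} → only 6 remains.
r3c9 = 2: row 3 has {4,6,7,8}; col 9 has {3,4,6,9}; box has {1,3,4,5,6,7,8,9} → only 2 remains.
r4c4 = 3: row 4 has {2,5,6,8,9}; col 4 has {1,4,6,7,8,9}; box has {1,4,5,6,9} → only 3 remains.
r4c7 = 4: row 4 has {2,3,5,6,8,9}; col 7 has {1,3,6,7,8,9}; box has {3,6,9} → only 4 remains.
r4c8 = 7: row 4 has {2,3,4,5,6,8,9}; col 8 has {1,4,5,6,9}; box has {3,4,6,9} → only 7 remains.
r5c5 = 8: row 5 has {3,4,6}; col 5 has {1,2,3,5,6,7,9}; box has {1,3,4,5,6,9} → only 8 remains.
r5c6 = 7: row 5 has {3,4,6,8}; col 6 has {1,2,6}; box has {1,3,4,5,6,8,9} → only 7 remains.
r5c8 = 2: row 5 has {3,4,6,7,8}; col 8 has {1,4,5,6,7,9}; box has {3,4,6,7,9} → only 2 remains.
r6c4 = 2: row 6 has {1,4,6,9}; col 4 has {1,3,4,6,7,8,9}; box has {1,3,4,5,6,7,8,9} → only 2 remains.
r6c7 = 5: row 6 has {1,2,4,6,9}; col 7 has {1,3,4,6,7,8,9}; box has {2,3,4,6,7,9} → only 5 remains.
r6c9 = 8: row 6 has {1,2,4,5,6,9}; col 9 has {2,3,4,6,9}; box has {2,3,4,5,6,7,9} → only 8 remains.
r8c5 = 4: row 8 has {1,6,7}; col 5 has {1,2,3,5,6,7,8,9}; box has {1,2,3,6,7,9} → only 4 remains.
r8c7 = 2: row 8 has {1,4,6,7}; col 7 has {1,3,4,5,6,7,8,9}; box has {1,4,6,9} → only 2 remains.
r8c9 = 5: row 8 has {1,2,4,6,7}; col 9 has {2,3,4,6,8,9}; box has {1,2,4,6,9} → only 5 remains.
r9c8 = 8: row 9 has {1,2,3,4,6,7,9}; col 8 has {1,2,4,5,6,7,9}; box has {1,2,4,5,6,9} → only 8 remains.
r1c6 = 4: row 1 has {1,2,3,5,7,8,9}; col 6 has {1,2,6,7}; box has {1,2,6,7,8} → only 4 remains.
r3c4 = 5: row 3 has {2,4,6,7,8}; col 4 has {1,2,3,4,6,7,8,9}; box has {1,2,4,6,7,8} → only 5 remains.
r4c3 = 1: row 4 has {2,3,4,5,6,7,8,9}; col 3 has {2,4,6,7}; box has {2,4,6,8} → only 1 remains.
r5c2 = 5: row 5 has {2,3,4,6,7,8}; col 2 has {2,3,6,8,9}; box has {1,2,4,6,8} → only 5 remains.
r5c9 = 1: row 5 has {2,3,4,5,6,7,8}; col 9 has {2,3,4,5,6,8,9}; box has {2,3,4,5,6,7,8,9} → only 1 remains.
r6c1 = 3: row 6 has {1,2,4,5,6,8,9}; col 1 has {1,2,7,8}; box has {1,2,4,5,6,8} → only 3 remains.
r6c2 = 7: row 6 has {1,2,3,4,5,6,8,9}; col 2 has {2,3,5,6,8,9}; box has {1,2,3,4,5,6,8} → only 7 remains.
r7c2 = 4: row 7 has {1,2,3,6,9}; col 2 has {2,3,5,6,7,8,9}; box has {1,2,3,6,7} → only 4 remains.
r7c9 = 7: row 7 has {1,2,3,4,6,9}; col 9 has {1,2,3,4,5,6,8,9}; box has {1,2,4,5,6,8,9} → only 7 remains.
r8c6 = 8: row 8 has {1,2,4,5,6,7}; col 6 has {1,2,4,6,7}; box has {1,2,3,4,6,7,9} → only 8 remains.
r8c8 = 3: row 8 has {1,2,4,5,6,7,8}; col 8 has {1,2,4,5,6,7,8,9}; box has {1,2,4,5,6,7,8,9} → only 3 remains.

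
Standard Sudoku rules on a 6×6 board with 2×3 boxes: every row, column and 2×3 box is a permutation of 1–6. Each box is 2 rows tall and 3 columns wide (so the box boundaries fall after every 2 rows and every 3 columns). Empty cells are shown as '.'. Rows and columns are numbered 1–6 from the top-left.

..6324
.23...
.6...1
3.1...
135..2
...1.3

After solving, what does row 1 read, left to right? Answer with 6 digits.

516324

row 1, column 1 = 5: row 1 has {2,3,4,6}; col 1 has {1,3}; box has {2,3,6} → only 5 remains.
row 1, column 2 = 1: row 1 has {2,3,4,5,6}; col 2 has {2,3,6}; box has {2,3,5,6} → only 1 remains.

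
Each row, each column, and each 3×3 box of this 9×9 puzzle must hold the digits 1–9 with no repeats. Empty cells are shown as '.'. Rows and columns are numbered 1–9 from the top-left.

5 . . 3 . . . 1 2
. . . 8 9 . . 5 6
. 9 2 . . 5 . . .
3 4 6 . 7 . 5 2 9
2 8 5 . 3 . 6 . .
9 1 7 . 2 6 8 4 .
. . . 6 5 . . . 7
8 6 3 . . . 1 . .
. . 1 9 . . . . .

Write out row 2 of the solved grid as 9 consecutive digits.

134892756

R1C2 = 7: row 1 has {1,2,3,5}; col 2 has {1,4,6,8,9}; box has {2,5,9} → only 7 remains.
R1C6 = 4: row 1 has {1,2,3,5,7}; col 6 has {5,6}; box has {3,5,8,9} → only 4 remains.
R1C7 = 9: row 1 has {1,2,3,4,5,7}; col 7 has {1,5,6,8}; box has {1,2,5,6} → only 9 remains.
R2C2 = 3: row 2 has {5,6,8,9}; col 2 has {1,4,6,7,8,9}; box has {2,5,7,9} → only 3 remains.
R2C3 = 4: row 2 has {3,5,6,8,9}; col 3 has {1,2,3,5,6,7}; box has {2,3,5,7,9} → only 4 remains.
R2C7 = 7: row 2 has {3,4,5,6,8,9}; col 7 has {1,5,6,8,9}; box has {1,2,5,6,9} → only 7 remains.
R4C4 = 1: row 4 has {2,3,4,5,6,7,9}; col 4 has {3,6,8,9}; box has {2,3,6,7} → only 1 remains.
R4C6 = 8: row 4 has {1,2,3,4,5,6,7,9}; col 6 has {4,5,6}; box has {1,2,3,6,7} → only 8 remains.
R5C4 = 4: row 5 has {2,3,5,6,8}; col 4 has {1,3,6,8,9}; box has {1,2,3,6,7,8} → only 4 remains.
R5C6 = 9: row 5 has {2,3,4,5,6,8}; col 6 has {4,5,6,8}; box has {1,2,3,4,6,7,8} → only 9 remains.
R5C8 = 7: row 5 has {2,3,4,5,6,8,9}; col 8 has {1,2,4,5}; box has {2,4,5,6,8,9} → only 7 remains.
R5C9 = 1: row 5 has {2,3,4,5,6,7,8,9}; col 9 has {2,6,7,9}; box has {2,4,5,6,7,8,9} → only 1 remains.
R6C4 = 5: row 6 has {1,2,4,6,7,8,9}; col 4 has {1,3,4,6,8,9}; box has {1,2,3,4,6,7,8,9} → only 5 remains.
R6C9 = 3: row 6 has {1,2,4,5,6,7,8,9}; col 9 has {1,2,6,7,9}; box has {1,2,4,5,6,7,8,9} → only 3 remains.
R7C1 = 4: row 7 has {5,6,7}; col 1 has {2,3,5,8,9}; box has {1,3,6,8} → only 4 remains.
R7C2 = 2: row 7 has {4,5,6,7}; col 2 has {1,3,4,6,7,8,9}; box has {1,3,4,6,8} → only 2 remains.
R7C3 = 9: row 7 has {2,4,5,6,7}; col 3 has {1,2,3,4,5,6,7}; box has {1,2,3,4,6,8} → only 9 remains.
R7C7 = 3: row 7 has {2,4,5,6,7,9}; col 7 has {1,5,6,7,8,9}; box has {1,7} → only 3 remains.
R7C8 = 8: row 7 has {2,3,4,5,6,7,9}; col 8 has {1,2,4,5,7}; box has {1,3,7} → only 8 remains.
R8C5 = 4: row 8 has {1,3,6,8}; col 5 has {2,3,5,7,9}; box has {5,6,9} → only 4 remains.
R8C8 = 9: row 8 has {1,3,4,6,8}; col 8 has {1,2,4,5,7,8}; box has {1,3,7,8} → only 9 remains.
R8C9 = 5: row 8 has {1,3,4,6,8,9}; col 9 has {1,2,3,6,7,9}; box has {1,3,7,8,9} → only 5 remains.
R9C1 = 7: row 9 has {1,9}; col 1 has {2,3,4,5,8,9}; box has {1,2,3,4,6,8,9} → only 7 remains.
R9C2 = 5: row 9 has {1,7,9}; col 2 has {1,2,3,4,6,7,8,9}; box has {1,2,3,4,6,7,8,9} → only 5 remains.
R9C5 = 8: row 9 has {1,5,7,9}; col 5 has {2,3,4,5,7,9}; box has {4,5,6,9} → only 8 remains.
R9C8 = 6: row 9 has {1,5,7,8,9}; col 8 has {1,2,4,5,7,8,9}; box has {1,3,5,7,8,9} → only 6 remains.
R9C9 = 4: row 9 has {1,5,6,7,8,9}; col 9 has {1,2,3,5,6,7,9}; box has {1,3,5,6,7,8,9} → only 4 remains.
R1C3 = 8: row 1 has {1,2,3,4,5,7,9}; col 3 has {1,2,3,4,5,6,7,9}; box has {2,3,4,5,7,9} → only 8 remains.
R1C5 = 6: row 1 has {1,2,3,4,5,7,8,9}; col 5 has {2,3,4,5,7,8,9}; box has {3,4,5,8,9} → only 6 remains.
R2C1 = 1: row 2 has {3,4,5,6,7,8,9}; col 1 has {2,3,4,5,7,8,9}; box has {2,3,4,5,7,8,9} → only 1 remains.
R2C6 = 2: row 2 has {1,3,4,5,6,7,8,9}; col 6 has {4,5,6,8,9}; box has {3,4,5,6,8,9} → only 2 remains.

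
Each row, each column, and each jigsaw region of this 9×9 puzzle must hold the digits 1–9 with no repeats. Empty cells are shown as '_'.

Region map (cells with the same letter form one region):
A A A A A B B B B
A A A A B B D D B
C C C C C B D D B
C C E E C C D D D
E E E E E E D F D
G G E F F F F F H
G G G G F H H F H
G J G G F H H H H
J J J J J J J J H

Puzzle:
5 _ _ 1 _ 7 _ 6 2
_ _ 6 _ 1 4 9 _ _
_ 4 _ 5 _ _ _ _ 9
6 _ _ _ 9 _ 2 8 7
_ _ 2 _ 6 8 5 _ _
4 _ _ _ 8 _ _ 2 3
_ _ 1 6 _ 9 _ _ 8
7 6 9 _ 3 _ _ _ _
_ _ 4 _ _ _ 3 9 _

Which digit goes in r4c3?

r1c5 = 4 (sole candidate).
r1c7 = 8 (sole candidate).
r2c8 = 3 (sole candidate).
r2c9 = 5 (sole candidate).
r3c6 = 3 (sole candidate).
r3c8 = 1 (sole candidate).
r4c6 = 1 (sole candidate).
r5c9 = 4 (sole candidate).
r6c2 = 5 (sole candidate).
r6c3 = 7 (sole candidate).
r6c4 = 9 (sole candidate).
r6c6 = 6 (sole candidate).
r6c7 = 1 (sole candidate).
r8c7 = 4 (sole candidate).
r8c8 = 5 (sole candidate).
r8c9 = 1 (sole candidate).
r9c9 = 6 (sole candidate).
r1c3 = 3 (sole candidate).
r3c3 = 8 (sole candidate).
r3c7 = 6 (sole candidate).
r4c2 = 3 (sole candidate).
r4c3 = 5: row 4 has {1,2,3,6,7,8,9}; col 3 has {1,2,3,4,6,7,8,9}; region has {2,6,7,8} → only 5 remains.

5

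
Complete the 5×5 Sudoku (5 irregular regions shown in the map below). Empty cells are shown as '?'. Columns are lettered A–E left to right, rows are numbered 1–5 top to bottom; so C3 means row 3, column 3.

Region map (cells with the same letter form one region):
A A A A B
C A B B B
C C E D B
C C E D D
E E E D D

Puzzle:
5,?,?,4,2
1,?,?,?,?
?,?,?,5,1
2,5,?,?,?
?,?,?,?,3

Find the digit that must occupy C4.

D2 = 3 (sole candidate).
D4 = 1 (sole candidate).
E4 = 4 (sole candidate).
A5 = 4 (sole candidate).
D5 = 2 (sole candidate).
B2 = 2 (sole candidate).
E2 = 5 (sole candidate).
A3 = 3 (sole candidate).
B3 = 4 (sole candidate).
C3 = 2 (sole candidate).
C4 = 3: row 4 has {1,2,4,5}; col 3 has {2}; region has {2,4} → only 3 remains.

3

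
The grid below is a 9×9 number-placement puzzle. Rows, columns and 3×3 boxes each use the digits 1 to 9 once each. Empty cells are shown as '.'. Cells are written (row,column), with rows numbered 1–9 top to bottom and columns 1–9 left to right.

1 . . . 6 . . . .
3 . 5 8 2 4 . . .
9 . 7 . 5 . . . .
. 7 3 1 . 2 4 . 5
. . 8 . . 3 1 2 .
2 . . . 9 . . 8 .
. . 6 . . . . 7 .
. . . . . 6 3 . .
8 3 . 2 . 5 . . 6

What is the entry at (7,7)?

(2,2) = 6: row 2 has {2,3,4,5,8}; col 2 has {3,7}; box has {1,3,5,7,9} → only 6 remains.
(3,4) = 3: row 3 has {5,7,9}; col 4 has {1,2,8}; box has {2,4,5,6,8} → only 3 remains.
(3,6) = 1: row 3 has {3,5,7,9}; col 6 has {2,3,4,5,6}; box has {2,3,4,5,6,8} → only 1 remains.
(4,1) = 6: row 4 has {1,2,3,4,5,7}; col 1 has {1,2,3,8,9}; box has {2,3,7,8} → only 6 remains.
(4,5) = 8: row 4 has {1,2,3,4,5,6,7}; col 5 has {2,5,6,9}; box has {1,2,3,9} → only 8 remains.
(4,8) = 9: row 4 has {1,2,3,4,5,6,7,8}; col 8 has {2,7,8}; box has {1,2,4,5,8} → only 9 remains.
(5,9) = 7: row 5 has {1,2,3,8}; col 9 has {5,6}; box has {1,2,4,5,8,9} → only 7 remains.
(6,6) = 7: row 6 has {2,8,9}; col 6 has {1,2,3,4,5,6}; box has {1,2,3,8,9} → only 7 remains.
(6,7) = 6: row 6 has {2,7,8,9}; col 7 has {1,3,4}; box has {1,2,4,5,7,8,9} → only 6 remains.
(6,9) = 3: row 6 has {2,6,7,8,9}; col 9 has {5,6,7}; box has {1,2,4,5,6,7,8,9} → only 3 remains.
(9,7) = 9: row 9 has {2,3,5,6,8}; col 7 has {1,3,4,6}; box has {3,6,7} → only 9 remains.
(1,6) = 9: row 1 has {1,6}; col 6 has {1,2,3,4,5,6,7}; box has {1,2,3,4,5,6,8} → only 9 remains.
(2,7) = 7: row 2 has {2,3,4,5,6,8}; col 7 has {1,3,4,6,9}; box has {} → only 7 remains.
(2,8) = 1: row 2 has {2,3,4,5,6,7,8}; col 8 has {2,7,8,9}; box has {7} → only 1 remains.
(2,9) = 9: row 2 has {1,2,3,4,5,6,7,8}; col 9 has {3,5,6,7}; box has {1,7} → only 9 remains.
(5,5) = 4: row 5 has {1,2,3,7,8}; col 5 has {2,5,6,8,9}; box has {1,2,3,7,8,9} → only 4 remains.
(6,4) = 5: row 6 has {2,3,6,7,8,9}; col 4 has {1,2,3,8}; box has {1,2,3,4,7,8,9} → only 5 remains.
(7,6) = 8: row 7 has {6,7}; col 6 has {1,2,3,4,5,6,7,9}; box has {2,5,6} → only 8 remains.
(9,8) = 4: row 9 has {2,3,5,6,8,9}; col 8 has {1,2,7,8,9}; box has {3,6,7,9} → only 4 remains.
(1,4) = 7: row 1 has {1,6,9}; col 4 has {1,2,3,5,8}; box has {1,2,3,4,5,6,8,9} → only 7 remains.
(3,8) = 6: row 3 has {1,3,5,7,9}; col 8 has {1,2,4,7,8,9}; box has {1,7,9} → only 6 remains.
(5,1) = 5: row 5 has {1,2,3,4,7,8}; col 1 has {1,2,3,6,8,9}; box has {2,3,6,7,8} → only 5 remains.
(5,2) = 9: row 5 has {1,2,3,4,5,7,8}; col 2 has {3,6,7}; box has {2,3,5,6,7,8} → only 9 remains.
(5,4) = 6: row 5 has {1,2,3,4,5,7,8,9}; col 4 has {1,2,3,5,7,8}; box has {1,2,3,4,5,7,8,9} → only 6 remains.
(7,1) = 4: row 7 has {6,7,8}; col 1 has {1,2,3,5,6,8,9}; box has {3,6,8} → only 4 remains.
(7,4) = 9: row 7 has {4,6,7,8}; col 4 has {1,2,3,5,6,7,8}; box has {2,5,6,8} → only 9 remains.
(8,1) = 7: row 8 has {3,6}; col 1 has {1,2,3,4,5,6,8,9}; box has {3,4,6,8} → only 7 remains.
(8,4) = 4: row 8 has {3,6,7}; col 4 has {1,2,3,5,6,7,8,9}; box has {2,5,6,8,9} → only 4 remains.
(8,5) = 1: row 8 has {3,4,6,7}; col 5 has {2,4,5,6,8,9}; box has {2,4,5,6,8,9} → only 1 remains.
(8,8) = 5: row 8 has {1,3,4,6,7}; col 8 has {1,2,4,6,7,8,9}; box has {3,4,6,7,9} → only 5 remains.
(9,3) = 1: row 9 has {2,3,4,5,6,8,9}; col 3 has {3,5,6,7,8}; box has {3,4,6,7,8} → only 1 remains.
(9,5) = 7: row 9 has {1,2,3,4,5,6,8,9}; col 5 has {1,2,4,5,6,8,9}; box has {1,2,4,5,6,8,9} → only 7 remains.
(1,8) = 3: row 1 has {1,6,7,9}; col 8 has {1,2,4,5,6,7,8,9}; box has {1,6,7,9} → only 3 remains.
(6,3) = 4: row 6 has {2,3,5,6,7,8,9}; col 3 has {1,3,5,6,7,8}; box has {2,3,5,6,7,8,9} → only 4 remains.
(7,5) = 3: row 7 has {4,6,7,8,9}; col 5 has {1,2,4,5,6,7,8,9}; box has {1,2,4,5,6,7,8,9} → only 3 remains.
(7,7) = 2: row 7 has {3,4,6,7,8,9}; col 7 has {1,3,4,6,7,9}; box has {3,4,5,6,7,9} → only 2 remains.

2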